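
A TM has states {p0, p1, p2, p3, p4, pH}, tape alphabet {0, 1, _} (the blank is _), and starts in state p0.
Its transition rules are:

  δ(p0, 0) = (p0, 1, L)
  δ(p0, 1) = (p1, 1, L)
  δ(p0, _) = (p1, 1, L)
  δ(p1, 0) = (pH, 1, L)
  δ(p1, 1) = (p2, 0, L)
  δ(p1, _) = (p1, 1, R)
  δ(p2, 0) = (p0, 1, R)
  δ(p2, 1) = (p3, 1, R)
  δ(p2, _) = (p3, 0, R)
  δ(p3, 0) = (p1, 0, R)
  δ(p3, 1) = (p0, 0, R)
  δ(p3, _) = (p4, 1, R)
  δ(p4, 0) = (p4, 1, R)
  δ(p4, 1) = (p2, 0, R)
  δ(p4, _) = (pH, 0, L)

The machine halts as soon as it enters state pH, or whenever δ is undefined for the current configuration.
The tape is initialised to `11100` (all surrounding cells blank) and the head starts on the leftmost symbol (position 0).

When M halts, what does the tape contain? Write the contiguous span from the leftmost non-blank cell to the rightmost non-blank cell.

1111100

p0 | ___[1]1100   read 1 → write 1, move L, go to p1
p1 | __[_]11100   read _ → write 1, move R, go to p1
p1 | __1[1]1100   read 1 → write 0, move L, go to p2
p2 | __[1]01100   read 1 → write 1, move R, go to p3
p3 | __1[0]1100   read 0 → write 0, move R, go to p1
p1 | __10[1]100   read 1 → write 0, move L, go to p2
p2 | __1[0]0100   read 0 → write 1, move R, go to p0
p0 | __11[0]100   read 0 → write 1, move L, go to p0
p0 | __1[1]1100   read 1 → write 1, move L, go to p1
p1 | __[1]11100   read 1 → write 0, move L, go to p2
p2 | _[_]011100   read _ → write 0, move R, go to p3
p3 | _0[0]11100   read 0 → write 0, move R, go to p1
p1 | _00[1]1100   read 1 → write 0, move L, go to p2
p2 | _0[0]01100   read 0 → write 1, move R, go to p0
p0 | _01[0]1100   read 0 → write 1, move L, go to p0
p0 | _0[1]11100   read 1 → write 1, move L, go to p1
p1 | _[0]111100   read 0 → write 1, move L, go to pH
pH | [_]1111100
The non-blank tape span at halt is 1111100.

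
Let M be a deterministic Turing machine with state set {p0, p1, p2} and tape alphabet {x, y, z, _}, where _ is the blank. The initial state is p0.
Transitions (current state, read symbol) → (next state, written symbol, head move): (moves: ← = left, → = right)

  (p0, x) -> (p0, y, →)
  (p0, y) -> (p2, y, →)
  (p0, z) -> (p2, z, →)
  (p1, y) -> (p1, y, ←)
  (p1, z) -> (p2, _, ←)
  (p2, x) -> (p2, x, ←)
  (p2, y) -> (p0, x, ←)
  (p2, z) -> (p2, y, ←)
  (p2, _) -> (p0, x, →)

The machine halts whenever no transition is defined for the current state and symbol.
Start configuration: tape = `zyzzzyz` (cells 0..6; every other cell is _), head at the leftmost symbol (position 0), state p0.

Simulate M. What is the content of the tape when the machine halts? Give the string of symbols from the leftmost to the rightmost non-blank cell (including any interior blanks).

xxxyyzyz

state=p0 head=0 tape=__[z]yzzzyz   (p0,z)→(p2,z,→)
state=p2 head=1 tape=__z[y]zzzyz   (p2,y)→(p0,x,←)
state=p0 head=0 tape=__[z]xzzzyz   (p0,z)→(p2,z,→)
state=p2 head=1 tape=__z[x]zzzyz   (p2,x)→(p2,x,←)
state=p2 head=0 tape=__[z]xzzzyz   (p2,z)→(p2,y,←)
state=p2 head=-1 tape=_[_]yxzzzyz   (p2,_)→(p0,x,→)
state=p0 head=0 tape=_x[y]xzzzyz   (p0,y)→(p2,y,→)
state=p2 head=1 tape=_xy[x]zzzyz   (p2,x)→(p2,x,←)
state=p2 head=0 tape=_x[y]xzzzyz   (p2,y)→(p0,x,←)
state=p0 head=-1 tape=_[x]xxzzzyz   (p0,x)→(p0,y,→)
state=p0 head=0 tape=_y[x]xzzzyz   (p0,x)→(p0,y,→)
state=p0 head=1 tape=_yy[x]zzzyz   (p0,x)→(p0,y,→)
state=p0 head=2 tape=_yyy[z]zzyz   (p0,z)→(p2,z,→)
state=p2 head=3 tape=_yyyz[z]zyz   (p2,z)→(p2,y,←)
state=p2 head=2 tape=_yyy[z]yzyz   (p2,z)→(p2,y,←)
state=p2 head=1 tape=_yy[y]yyzyz   (p2,y)→(p0,x,←)
state=p0 head=0 tape=_y[y]xyyzyz   (p0,y)→(p2,y,→)
state=p2 head=1 tape=_yy[x]yyzyz   (p2,x)→(p2,x,←)
state=p2 head=0 tape=_y[y]xyyzyz   (p2,y)→(p0,x,←)
state=p0 head=-1 tape=_[y]xxyyzyz   (p0,y)→(p2,y,→)
state=p2 head=0 tape=_y[x]xyyzyz   (p2,x)→(p2,x,←)
state=p2 head=-1 tape=_[y]xxyyzyz   (p2,y)→(p0,x,←)
state=p0 head=-2 tape=[_]xxxyyzyz
The non-blank tape span at halt is xxxyyzyz.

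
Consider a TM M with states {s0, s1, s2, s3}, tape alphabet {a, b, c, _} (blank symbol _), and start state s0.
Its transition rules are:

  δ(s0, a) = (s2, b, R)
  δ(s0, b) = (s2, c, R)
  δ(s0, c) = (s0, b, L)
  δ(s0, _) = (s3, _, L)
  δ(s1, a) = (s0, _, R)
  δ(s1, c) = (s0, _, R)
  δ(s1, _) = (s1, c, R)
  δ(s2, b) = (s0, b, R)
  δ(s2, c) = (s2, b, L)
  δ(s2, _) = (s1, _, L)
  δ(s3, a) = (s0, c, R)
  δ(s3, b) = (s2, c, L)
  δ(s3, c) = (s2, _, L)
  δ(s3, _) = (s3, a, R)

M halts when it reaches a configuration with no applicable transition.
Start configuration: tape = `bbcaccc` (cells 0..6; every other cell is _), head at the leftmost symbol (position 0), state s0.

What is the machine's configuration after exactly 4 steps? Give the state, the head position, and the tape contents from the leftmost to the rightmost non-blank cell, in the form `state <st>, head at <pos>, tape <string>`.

state=s0 head=0 tape=[b]bcaccc   (s0,b)→(s2,c,R)
state=s2 head=1 tape=c[b]caccc   (s2,b)→(s0,b,R)
state=s0 head=2 tape=cb[c]accc   (s0,c)→(s0,b,L)
state=s0 head=1 tape=c[b]baccc   (s0,b)→(s2,c,R)
state=s2 head=2 tape=cc[b]accc
After 4 steps: state s2, head at 2, tape ccbaccc.

state s2, head at 2, tape ccbaccc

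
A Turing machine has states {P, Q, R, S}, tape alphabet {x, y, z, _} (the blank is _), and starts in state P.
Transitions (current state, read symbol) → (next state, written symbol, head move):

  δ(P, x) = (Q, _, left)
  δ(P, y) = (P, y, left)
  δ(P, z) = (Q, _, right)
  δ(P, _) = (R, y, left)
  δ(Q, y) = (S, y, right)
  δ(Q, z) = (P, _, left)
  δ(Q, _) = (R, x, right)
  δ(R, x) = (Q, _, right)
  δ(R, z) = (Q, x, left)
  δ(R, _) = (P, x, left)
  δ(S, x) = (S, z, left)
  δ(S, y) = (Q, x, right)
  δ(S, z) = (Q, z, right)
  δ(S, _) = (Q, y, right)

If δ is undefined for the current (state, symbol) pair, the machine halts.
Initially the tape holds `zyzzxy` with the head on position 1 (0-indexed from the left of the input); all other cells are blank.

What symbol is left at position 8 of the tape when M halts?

P | z[y]zzxy___   read y → write y, move left, go to P
P | [z]yzzxy___   read z → write _, move right, go to Q
Q | _[y]zzxy___   read y → write y, move right, go to S
S | _y[z]zxy___   read z → write z, move right, go to Q
Q | _yz[z]xy___   read z → write _, move left, go to P
P | _y[z]_xy___   read z → write _, move right, go to Q
Q | _y_[_]xy___   read _ → write x, move right, go to R
R | _y_x[x]y___   read x → write _, move right, go to Q
Q | _y_x_[y]___   read y → write y, move right, go to S
S | _y_x_y[_]__   read _ → write y, move right, go to Q
Q | _y_x_yy[_]_   read _ → write x, move right, go to R
R | _y_x_yyx[_]   read _ → write x, move left, go to P
P | _y_x_yy[x]x   read x → write _, move left, go to Q
Q | _y_x_y[y]_x   read y → write y, move right, go to S
S | _y_x_yy[_]x   read _ → write y, move right, go to Q
Q | _y_x_yyy[x]
Cell 8 holds x when M halts.

x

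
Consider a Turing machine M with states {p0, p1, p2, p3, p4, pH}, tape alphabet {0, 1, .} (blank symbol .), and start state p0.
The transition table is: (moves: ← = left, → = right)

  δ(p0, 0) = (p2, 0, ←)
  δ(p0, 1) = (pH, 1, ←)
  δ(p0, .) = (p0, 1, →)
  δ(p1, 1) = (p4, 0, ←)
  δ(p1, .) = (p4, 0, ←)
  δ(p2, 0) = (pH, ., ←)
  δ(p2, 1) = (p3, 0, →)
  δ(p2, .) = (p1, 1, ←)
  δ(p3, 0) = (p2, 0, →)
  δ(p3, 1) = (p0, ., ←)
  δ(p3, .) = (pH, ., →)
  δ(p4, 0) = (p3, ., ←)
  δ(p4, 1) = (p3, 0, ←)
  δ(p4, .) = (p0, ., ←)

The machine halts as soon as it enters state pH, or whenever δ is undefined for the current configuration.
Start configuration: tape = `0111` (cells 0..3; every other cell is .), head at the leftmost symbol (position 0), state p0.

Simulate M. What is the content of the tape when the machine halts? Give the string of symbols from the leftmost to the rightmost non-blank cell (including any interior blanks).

state=p0 head=0 tape=....[0]111   (p0,0)→(p2,0,←)
state=p2 head=-1 tape=...[.]0111   (p2,.)→(p1,1,←)
state=p1 head=-2 tape=..[.]10111   (p1,.)→(p4,0,←)
state=p4 head=-3 tape=.[.]010111   (p4,.)→(p0,.,←)
state=p0 head=-4 tape=[.].010111   (p0,.)→(p0,1,→)
state=p0 head=-3 tape=1[.]010111   (p0,.)→(p0,1,→)
state=p0 head=-2 tape=11[0]10111   (p0,0)→(p2,0,←)
state=p2 head=-3 tape=1[1]010111   (p2,1)→(p3,0,→)
state=p3 head=-2 tape=10[0]10111   (p3,0)→(p2,0,→)
state=p2 head=-1 tape=100[1]0111   (p2,1)→(p3,0,→)
state=p3 head=0 tape=1000[0]111   (p3,0)→(p2,0,→)
state=p2 head=1 tape=10000[1]11   (p2,1)→(p3,0,→)
state=p3 head=2 tape=100000[1]1   (p3,1)→(p0,.,←)
state=p0 head=1 tape=10000[0].1   (p0,0)→(p2,0,←)
state=p2 head=0 tape=1000[0]0.1   (p2,0)→(pH,.,←)
state=pH head=-1 tape=100[0].0.1
The non-blank tape span at halt is 1000.0.1.

1000.0.1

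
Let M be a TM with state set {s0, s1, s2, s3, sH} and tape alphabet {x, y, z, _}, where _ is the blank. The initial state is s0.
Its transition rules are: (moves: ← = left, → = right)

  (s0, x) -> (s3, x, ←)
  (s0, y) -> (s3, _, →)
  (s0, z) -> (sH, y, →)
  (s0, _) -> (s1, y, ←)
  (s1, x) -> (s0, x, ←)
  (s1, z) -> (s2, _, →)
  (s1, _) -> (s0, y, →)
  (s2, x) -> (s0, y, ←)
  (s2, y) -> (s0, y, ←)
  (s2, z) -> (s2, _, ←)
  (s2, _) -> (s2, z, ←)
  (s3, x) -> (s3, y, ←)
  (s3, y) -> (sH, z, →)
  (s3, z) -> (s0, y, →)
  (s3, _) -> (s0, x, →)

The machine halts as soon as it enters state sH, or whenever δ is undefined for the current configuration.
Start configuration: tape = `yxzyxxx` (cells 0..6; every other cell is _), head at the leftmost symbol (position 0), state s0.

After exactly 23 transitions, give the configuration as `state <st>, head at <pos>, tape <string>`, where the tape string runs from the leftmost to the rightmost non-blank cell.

state=s0 head=0 tape=[y]xzyxxx__   (s0,y)→(s3,_,→)
state=s3 head=1 tape=_[x]zyxxx__   (s3,x)→(s3,y,←)
state=s3 head=0 tape=[_]yzyxxx__   (s3,_)→(s0,x,→)
state=s0 head=1 tape=x[y]zyxxx__   (s0,y)→(s3,_,→)
state=s3 head=2 tape=x_[z]yxxx__   (s3,z)→(s0,y,→)
state=s0 head=3 tape=x_y[y]xxx__   (s0,y)→(s3,_,→)
state=s3 head=4 tape=x_y_[x]xx__   (s3,x)→(s3,y,←)
state=s3 head=3 tape=x_y[_]yxx__   (s3,_)→(s0,x,→)
state=s0 head=4 tape=x_yx[y]xx__   (s0,y)→(s3,_,→)
state=s3 head=5 tape=x_yx_[x]x__   (s3,x)→(s3,y,←)
state=s3 head=4 tape=x_yx[_]yx__   (s3,_)→(s0,x,→)
state=s0 head=5 tape=x_yxx[y]x__   (s0,y)→(s3,_,→)
state=s3 head=6 tape=x_yxx_[x]__   (s3,x)→(s3,y,←)
state=s3 head=5 tape=x_yxx[_]y__   (s3,_)→(s0,x,→)
state=s0 head=6 tape=x_yxxx[y]__   (s0,y)→(s3,_,→)
state=s3 head=7 tape=x_yxxx_[_]_   (s3,_)→(s0,x,→)
state=s0 head=8 tape=x_yxxx_x[_]   (s0,_)→(s1,y,←)
state=s1 head=7 tape=x_yxxx_[x]y   (s1,x)→(s0,x,←)
state=s0 head=6 tape=x_yxxx[_]xy   (s0,_)→(s1,y,←)
state=s1 head=5 tape=x_yxx[x]yxy   (s1,x)→(s0,x,←)
state=s0 head=4 tape=x_yx[x]xyxy   (s0,x)→(s3,x,←)
state=s3 head=3 tape=x_y[x]xxyxy   (s3,x)→(s3,y,←)
state=s3 head=2 tape=x_[y]yxxyxy   (s3,y)→(sH,z,→)
state=sH head=3 tape=x_z[y]xxyxy
After 23 steps: state sH, head at 3, tape x_zyxxyxy.

state sH, head at 3, tape x_zyxxyxy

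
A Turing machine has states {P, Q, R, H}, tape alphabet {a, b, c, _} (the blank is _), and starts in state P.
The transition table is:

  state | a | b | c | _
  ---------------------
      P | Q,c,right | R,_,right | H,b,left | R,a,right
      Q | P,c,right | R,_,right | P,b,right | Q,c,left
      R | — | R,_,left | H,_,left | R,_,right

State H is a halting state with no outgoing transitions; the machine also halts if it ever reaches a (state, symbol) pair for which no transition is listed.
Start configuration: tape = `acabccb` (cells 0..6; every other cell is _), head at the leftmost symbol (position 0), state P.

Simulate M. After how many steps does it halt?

state=P head=0 tape=[a]cabccb   (P,a)→(Q,c,right)
state=Q head=1 tape=c[c]abccb   (Q,c)→(P,b,right)
state=P head=2 tape=cb[a]bccb   (P,a)→(Q,c,right)
state=Q head=3 tape=cbc[b]ccb   (Q,b)→(R,_,right)
state=R head=4 tape=cbc_[c]cb   (R,c)→(H,_,left)
state=H head=3 tape=cbc[_]_cb
M halts after 5 transitions.

5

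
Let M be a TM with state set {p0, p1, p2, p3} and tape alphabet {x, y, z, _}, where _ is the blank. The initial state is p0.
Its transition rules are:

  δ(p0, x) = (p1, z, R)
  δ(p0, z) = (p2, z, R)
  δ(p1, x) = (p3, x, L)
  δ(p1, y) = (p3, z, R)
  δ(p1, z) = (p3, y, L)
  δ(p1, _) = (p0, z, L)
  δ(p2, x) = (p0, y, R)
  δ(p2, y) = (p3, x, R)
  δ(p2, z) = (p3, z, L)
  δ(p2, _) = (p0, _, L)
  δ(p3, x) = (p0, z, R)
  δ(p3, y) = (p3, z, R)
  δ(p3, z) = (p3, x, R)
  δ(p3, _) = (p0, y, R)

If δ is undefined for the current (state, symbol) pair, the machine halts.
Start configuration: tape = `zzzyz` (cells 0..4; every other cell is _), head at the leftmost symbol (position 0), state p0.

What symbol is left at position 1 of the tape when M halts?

x

p0 | [z]zzyz__   read z → write z, move R, go to p2
p2 | z[z]zyz__   read z → write z, move L, go to p3
p3 | [z]zzyz__   read z → write x, move R, go to p3
p3 | x[z]zyz__   read z → write x, move R, go to p3
p3 | xx[z]yz__   read z → write x, move R, go to p3
p3 | xxx[y]z__   read y → write z, move R, go to p3
p3 | xxxz[z]__   read z → write x, move R, go to p3
p3 | xxxzx[_]_   read _ → write y, move R, go to p0
p0 | xxxzxy[_]
Cell 1 holds x when M halts.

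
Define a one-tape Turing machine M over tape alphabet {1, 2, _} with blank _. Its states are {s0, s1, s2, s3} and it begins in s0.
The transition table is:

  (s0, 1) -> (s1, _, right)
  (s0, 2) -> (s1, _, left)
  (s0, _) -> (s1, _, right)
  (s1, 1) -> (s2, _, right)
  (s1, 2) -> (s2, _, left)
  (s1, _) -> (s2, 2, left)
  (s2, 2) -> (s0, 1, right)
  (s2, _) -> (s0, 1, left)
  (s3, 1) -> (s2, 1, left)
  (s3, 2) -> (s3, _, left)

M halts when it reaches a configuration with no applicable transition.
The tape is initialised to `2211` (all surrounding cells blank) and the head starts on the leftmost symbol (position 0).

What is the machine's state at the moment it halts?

s2

state=s0 head=0 tape=___[2]211   (s0,2)→(s1,_,left)
state=s1 head=-1 tape=__[_]_211   (s1,_)→(s2,2,left)
state=s2 head=-2 tape=_[_]2_211   (s2,_)→(s0,1,left)
state=s0 head=-3 tape=[_]12_211   (s0,_)→(s1,_,right)
state=s1 head=-2 tape=_[1]2_211   (s1,1)→(s2,_,right)
state=s2 head=-1 tape=__[2]_211   (s2,2)→(s0,1,right)
state=s0 head=0 tape=__1[_]211   (s0,_)→(s1,_,right)
state=s1 head=1 tape=__1_[2]11   (s1,2)→(s2,_,left)
state=s2 head=0 tape=__1[_]_11   (s2,_)→(s0,1,left)
state=s0 head=-1 tape=__[1]1_11   (s0,1)→(s1,_,right)
state=s1 head=0 tape=___[1]_11   (s1,1)→(s2,_,right)
state=s2 head=1 tape=____[_]11   (s2,_)→(s0,1,left)
state=s0 head=0 tape=___[_]111   (s0,_)→(s1,_,right)
state=s1 head=1 tape=____[1]11   (s1,1)→(s2,_,right)
state=s2 head=2 tape=_____[1]1
No transition is defined for (s2, 1); M halts in state s2.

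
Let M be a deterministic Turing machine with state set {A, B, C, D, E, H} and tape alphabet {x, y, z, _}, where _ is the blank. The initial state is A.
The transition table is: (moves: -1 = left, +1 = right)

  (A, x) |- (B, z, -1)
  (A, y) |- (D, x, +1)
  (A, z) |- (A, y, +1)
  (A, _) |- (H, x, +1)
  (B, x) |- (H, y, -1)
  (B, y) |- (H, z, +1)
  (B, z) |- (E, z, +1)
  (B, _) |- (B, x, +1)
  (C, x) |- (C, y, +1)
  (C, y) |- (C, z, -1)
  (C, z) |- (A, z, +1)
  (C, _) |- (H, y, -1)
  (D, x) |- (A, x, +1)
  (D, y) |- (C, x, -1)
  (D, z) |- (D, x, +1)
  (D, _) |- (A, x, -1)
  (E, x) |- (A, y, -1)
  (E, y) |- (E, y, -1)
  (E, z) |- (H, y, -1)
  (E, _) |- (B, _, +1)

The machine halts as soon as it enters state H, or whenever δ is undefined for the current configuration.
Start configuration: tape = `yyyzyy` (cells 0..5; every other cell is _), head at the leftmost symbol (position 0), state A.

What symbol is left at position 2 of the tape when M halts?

state=A head=0 tape=__[y]yyzyy   (A,y)→(D,x,+1)
state=D head=1 tape=__x[y]yzyy   (D,y)→(C,x,-1)
state=C head=0 tape=__[x]xyzyy   (C,x)→(C,y,+1)
state=C head=1 tape=__y[x]yzyy   (C,x)→(C,y,+1)
state=C head=2 tape=__yy[y]zyy   (C,y)→(C,z,-1)
state=C head=1 tape=__y[y]zzyy   (C,y)→(C,z,-1)
state=C head=0 tape=__[y]zzzyy   (C,y)→(C,z,-1)
state=C head=-1 tape=_[_]zzzzyy   (C,_)→(H,y,-1)
state=H head=-2 tape=[_]yzzzzyy
Cell 2 holds z when M halts.

z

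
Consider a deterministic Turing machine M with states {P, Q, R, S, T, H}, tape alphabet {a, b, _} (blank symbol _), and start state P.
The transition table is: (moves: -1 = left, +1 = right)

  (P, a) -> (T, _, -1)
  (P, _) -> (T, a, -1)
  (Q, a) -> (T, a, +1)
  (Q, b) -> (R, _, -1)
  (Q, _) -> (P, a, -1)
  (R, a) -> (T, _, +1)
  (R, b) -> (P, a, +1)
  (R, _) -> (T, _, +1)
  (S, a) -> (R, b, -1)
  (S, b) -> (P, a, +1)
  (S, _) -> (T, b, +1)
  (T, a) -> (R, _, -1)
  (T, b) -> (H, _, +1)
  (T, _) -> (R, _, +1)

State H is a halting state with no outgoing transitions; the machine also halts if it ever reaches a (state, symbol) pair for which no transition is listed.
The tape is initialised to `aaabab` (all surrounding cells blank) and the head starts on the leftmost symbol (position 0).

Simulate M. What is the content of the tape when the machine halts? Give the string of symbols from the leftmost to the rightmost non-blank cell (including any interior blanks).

ab

state=P head=0 tape=_[a]aabab   (P,a)→(T,_,-1)
state=T head=-1 tape=[_]_aabab   (T,_)→(R,_,+1)
state=R head=0 tape=_[_]aabab   (R,_)→(T,_,+1)
state=T head=1 tape=__[a]abab   (T,a)→(R,_,-1)
state=R head=0 tape=_[_]_abab   (R,_)→(T,_,+1)
state=T head=1 tape=__[_]abab   (T,_)→(R,_,+1)
state=R head=2 tape=___[a]bab   (R,a)→(T,_,+1)
state=T head=3 tape=____[b]ab   (T,b)→(H,_,+1)
state=H head=4 tape=_____[a]b
The non-blank tape span at halt is ab.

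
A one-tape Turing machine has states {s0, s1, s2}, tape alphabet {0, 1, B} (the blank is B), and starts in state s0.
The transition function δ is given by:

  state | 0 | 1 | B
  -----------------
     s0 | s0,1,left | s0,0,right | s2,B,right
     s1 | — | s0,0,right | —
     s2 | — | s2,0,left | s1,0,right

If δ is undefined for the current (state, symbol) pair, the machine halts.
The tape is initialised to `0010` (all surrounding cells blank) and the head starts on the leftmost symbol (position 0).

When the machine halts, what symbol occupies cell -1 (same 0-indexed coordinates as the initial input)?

0

state=s0 head=0 tape=B[0]010   (s0,0)→(s0,1,left)
state=s0 head=-1 tape=[B]1010   (s0,B)→(s2,B,right)
state=s2 head=0 tape=B[1]010   (s2,1)→(s2,0,left)
state=s2 head=-1 tape=[B]0010   (s2,B)→(s1,0,right)
state=s1 head=0 tape=0[0]010
Cell -1 holds 0 when M halts.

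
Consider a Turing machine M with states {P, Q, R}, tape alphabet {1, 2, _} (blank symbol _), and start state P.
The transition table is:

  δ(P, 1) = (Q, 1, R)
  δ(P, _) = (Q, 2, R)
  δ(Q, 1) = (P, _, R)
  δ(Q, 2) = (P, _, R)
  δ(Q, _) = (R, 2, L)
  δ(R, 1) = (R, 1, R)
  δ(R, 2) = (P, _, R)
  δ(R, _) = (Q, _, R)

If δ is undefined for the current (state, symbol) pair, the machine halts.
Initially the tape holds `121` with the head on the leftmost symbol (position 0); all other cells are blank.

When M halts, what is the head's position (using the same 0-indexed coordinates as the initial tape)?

state=P head=0 tape=[1]21___   (P,1)→(Q,1,R)
state=Q head=1 tape=1[2]1___   (Q,2)→(P,_,R)
state=P head=2 tape=1_[1]___   (P,1)→(Q,1,R)
state=Q head=3 tape=1_1[_]__   (Q,_)→(R,2,L)
state=R head=2 tape=1_[1]2__   (R,1)→(R,1,R)
state=R head=3 tape=1_1[2]__   (R,2)→(P,_,R)
state=P head=4 tape=1_1_[_]_   (P,_)→(Q,2,R)
state=Q head=5 tape=1_1_2[_]   (Q,_)→(R,2,L)
state=R head=4 tape=1_1_[2]2   (R,2)→(P,_,R)
state=P head=5 tape=1_1__[2]
At halt the head is at cell 5.

5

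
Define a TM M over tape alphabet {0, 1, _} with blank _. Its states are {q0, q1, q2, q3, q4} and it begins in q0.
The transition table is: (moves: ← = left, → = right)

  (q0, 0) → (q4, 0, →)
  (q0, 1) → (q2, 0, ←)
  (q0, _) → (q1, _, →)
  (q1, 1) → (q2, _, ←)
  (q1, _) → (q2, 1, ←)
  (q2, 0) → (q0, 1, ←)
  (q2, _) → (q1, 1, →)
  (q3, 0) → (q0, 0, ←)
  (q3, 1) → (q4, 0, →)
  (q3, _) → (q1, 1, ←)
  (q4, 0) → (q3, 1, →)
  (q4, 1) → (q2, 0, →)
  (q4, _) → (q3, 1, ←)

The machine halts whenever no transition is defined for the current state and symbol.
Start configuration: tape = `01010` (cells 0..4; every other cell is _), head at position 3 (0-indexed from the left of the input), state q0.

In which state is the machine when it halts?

q2

q0 | _010[1]0   read 1 → write 0, move ←, go to q2
q2 | _01[0]00   read 0 → write 1, move ←, go to q0
q0 | _0[1]100   read 1 → write 0, move ←, go to q2
q2 | _[0]0100   read 0 → write 1, move ←, go to q0
q0 | [_]10100   read _ → write _, move →, go to q1
q1 | _[1]0100   read 1 → write _, move ←, go to q2
q2 | [_]_0100   read _ → write 1, move →, go to q1
q1 | 1[_]0100   read _ → write 1, move ←, go to q2
q2 | [1]10100
No transition is defined for (q2, 1); M halts in state q2.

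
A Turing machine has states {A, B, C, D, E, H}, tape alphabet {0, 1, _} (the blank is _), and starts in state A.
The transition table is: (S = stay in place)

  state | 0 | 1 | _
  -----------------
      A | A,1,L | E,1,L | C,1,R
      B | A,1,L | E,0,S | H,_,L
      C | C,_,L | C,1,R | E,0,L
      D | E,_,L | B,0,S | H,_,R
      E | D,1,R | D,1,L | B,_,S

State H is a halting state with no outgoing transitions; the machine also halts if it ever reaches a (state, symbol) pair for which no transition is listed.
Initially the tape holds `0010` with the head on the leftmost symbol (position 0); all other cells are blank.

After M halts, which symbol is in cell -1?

A | ____[0]010   read 0 → write 1, move L, go to A
A | ___[_]1010   read _ → write 1, move R, go to C
C | ___1[1]010   read 1 → write 1, move R, go to C
C | ___11[0]10   read 0 → write _, move L, go to C
C | ___1[1]_10   read 1 → write 1, move R, go to C
C | ___11[_]10   read _ → write 0, move L, go to E
E | ___1[1]010   read 1 → write 1, move L, go to D
D | ___[1]1010   read 1 → write 0, move S, go to B
B | ___[0]1010   read 0 → write 1, move L, go to A
A | __[_]11010   read _ → write 1, move R, go to C
C | __1[1]1010   read 1 → write 1, move R, go to C
C | __11[1]010   read 1 → write 1, move R, go to C
C | __111[0]10   read 0 → write _, move L, go to C
C | __11[1]_10   read 1 → write 1, move R, go to C
C | __111[_]10   read _ → write 0, move L, go to E
E | __11[1]010   read 1 → write 1, move L, go to D
D | __1[1]1010   read 1 → write 0, move S, go to B
B | __1[0]1010   read 0 → write 1, move L, go to A
A | __[1]11010   read 1 → write 1, move L, go to E
E | _[_]111010   read _ → write _, move S, go to B
B | _[_]111010   read _ → write _, move L, go to H
H | [_]_111010
Cell -1 holds 1 when M halts.

1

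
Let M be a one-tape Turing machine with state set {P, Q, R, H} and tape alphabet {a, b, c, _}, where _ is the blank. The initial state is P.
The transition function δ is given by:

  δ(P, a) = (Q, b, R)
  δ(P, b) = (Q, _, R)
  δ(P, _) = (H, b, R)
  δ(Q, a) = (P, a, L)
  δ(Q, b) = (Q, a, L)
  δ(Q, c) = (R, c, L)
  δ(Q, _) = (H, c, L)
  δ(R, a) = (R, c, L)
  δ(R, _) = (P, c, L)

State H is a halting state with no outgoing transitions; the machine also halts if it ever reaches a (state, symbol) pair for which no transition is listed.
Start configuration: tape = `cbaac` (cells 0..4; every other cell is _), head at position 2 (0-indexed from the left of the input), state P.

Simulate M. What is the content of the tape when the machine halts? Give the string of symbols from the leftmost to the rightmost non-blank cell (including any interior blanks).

cbbac

state=P head=2 tape=cb[a]ac   (P,a)→(Q,b,R)
state=Q head=3 tape=cbb[a]c   (Q,a)→(P,a,L)
state=P head=2 tape=cb[b]ac   (P,b)→(Q,_,R)
state=Q head=3 tape=cb_[a]c   (Q,a)→(P,a,L)
state=P head=2 tape=cb[_]ac   (P,_)→(H,b,R)
state=H head=3 tape=cbb[a]c
The non-blank tape span at halt is cbbac.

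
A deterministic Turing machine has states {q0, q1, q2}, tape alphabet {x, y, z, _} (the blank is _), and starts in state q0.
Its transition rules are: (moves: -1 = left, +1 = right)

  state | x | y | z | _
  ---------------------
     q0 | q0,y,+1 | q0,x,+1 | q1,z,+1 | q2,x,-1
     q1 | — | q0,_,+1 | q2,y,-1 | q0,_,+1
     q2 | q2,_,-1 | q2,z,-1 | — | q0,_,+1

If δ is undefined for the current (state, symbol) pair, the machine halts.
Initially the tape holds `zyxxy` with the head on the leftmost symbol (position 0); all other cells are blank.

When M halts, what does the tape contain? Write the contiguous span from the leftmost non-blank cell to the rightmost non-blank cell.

state=q0 head=0 tape=[z]yxxy_   (q0,z)→(q1,z,+1)
state=q1 head=1 tape=z[y]xxy_   (q1,y)→(q0,_,+1)
state=q0 head=2 tape=z_[x]xy_   (q0,x)→(q0,y,+1)
state=q0 head=3 tape=z_y[x]y_   (q0,x)→(q0,y,+1)
state=q0 head=4 tape=z_yy[y]_   (q0,y)→(q0,x,+1)
state=q0 head=5 tape=z_yyx[_]   (q0,_)→(q2,x,-1)
state=q2 head=4 tape=z_yy[x]x   (q2,x)→(q2,_,-1)
state=q2 head=3 tape=z_y[y]_x   (q2,y)→(q2,z,-1)
state=q2 head=2 tape=z_[y]z_x   (q2,y)→(q2,z,-1)
state=q2 head=1 tape=z[_]zz_x   (q2,_)→(q0,_,+1)
state=q0 head=2 tape=z_[z]z_x   (q0,z)→(q1,z,+1)
state=q1 head=3 tape=z_z[z]_x   (q1,z)→(q2,y,-1)
state=q2 head=2 tape=z_[z]y_x
The non-blank tape span at halt is z_zy_x.

z_zy_x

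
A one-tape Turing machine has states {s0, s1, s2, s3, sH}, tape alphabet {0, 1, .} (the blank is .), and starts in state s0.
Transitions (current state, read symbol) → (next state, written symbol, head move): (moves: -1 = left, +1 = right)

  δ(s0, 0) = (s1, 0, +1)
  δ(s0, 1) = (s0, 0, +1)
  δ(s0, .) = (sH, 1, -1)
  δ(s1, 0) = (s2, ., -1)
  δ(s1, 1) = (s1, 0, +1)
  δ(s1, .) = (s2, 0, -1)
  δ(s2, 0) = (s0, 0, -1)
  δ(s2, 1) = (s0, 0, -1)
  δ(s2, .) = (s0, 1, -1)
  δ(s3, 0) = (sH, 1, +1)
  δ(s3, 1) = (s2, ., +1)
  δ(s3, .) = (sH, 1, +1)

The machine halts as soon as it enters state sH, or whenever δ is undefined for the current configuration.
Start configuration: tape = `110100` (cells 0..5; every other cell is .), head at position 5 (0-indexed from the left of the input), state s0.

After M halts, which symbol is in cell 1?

state=s0 head=5 tape=..11010[0].   (s0,0)→(s1,0,+1)
state=s1 head=6 tape=..110100[.]   (s1,.)→(s2,0,-1)
state=s2 head=5 tape=..11010[0]0   (s2,0)→(s0,0,-1)
state=s0 head=4 tape=..1101[0]00   (s0,0)→(s1,0,+1)
state=s1 head=5 tape=..11010[0]0   (s1,0)→(s2,.,-1)
state=s2 head=4 tape=..1101[0].0   (s2,0)→(s0,0,-1)
state=s0 head=3 tape=..110[1]0.0   (s0,1)→(s0,0,+1)
state=s0 head=4 tape=..1100[0].0   (s0,0)→(s1,0,+1)
state=s1 head=5 tape=..11000[.]0   (s1,.)→(s2,0,-1)
state=s2 head=4 tape=..1100[0]00   (s2,0)→(s0,0,-1)
state=s0 head=3 tape=..110[0]000   (s0,0)→(s1,0,+1)
state=s1 head=4 tape=..1100[0]00   (s1,0)→(s2,.,-1)
state=s2 head=3 tape=..110[0].00   (s2,0)→(s0,0,-1)
state=s0 head=2 tape=..11[0]0.00   (s0,0)→(s1,0,+1)
state=s1 head=3 tape=..110[0].00   (s1,0)→(s2,.,-1)
state=s2 head=2 tape=..11[0]..00   (s2,0)→(s0,0,-1)
state=s0 head=1 tape=..1[1]0..00   (s0,1)→(s0,0,+1)
state=s0 head=2 tape=..10[0]..00   (s0,0)→(s1,0,+1)
state=s1 head=3 tape=..100[.].00   (s1,.)→(s2,0,-1)
state=s2 head=2 tape=..10[0]0.00   (s2,0)→(s0,0,-1)
state=s0 head=1 tape=..1[0]00.00   (s0,0)→(s1,0,+1)
state=s1 head=2 tape=..10[0]0.00   (s1,0)→(s2,.,-1)
state=s2 head=1 tape=..1[0].0.00   (s2,0)→(s0,0,-1)
state=s0 head=0 tape=..[1]0.0.00   (s0,1)→(s0,0,+1)
state=s0 head=1 tape=..0[0].0.00   (s0,0)→(s1,0,+1)
state=s1 head=2 tape=..00[.]0.00   (s1,.)→(s2,0,-1)
state=s2 head=1 tape=..0[0]00.00   (s2,0)→(s0,0,-1)
state=s0 head=0 tape=..[0]000.00   (s0,0)→(s1,0,+1)
state=s1 head=1 tape=..0[0]00.00   (s1,0)→(s2,.,-1)
state=s2 head=0 tape=..[0].00.00   (s2,0)→(s0,0,-1)
state=s0 head=-1 tape=.[.]0.00.00   (s0,.)→(sH,1,-1)
state=sH head=-2 tape=[.]10.00.00
Cell 1 holds . when M halts.

.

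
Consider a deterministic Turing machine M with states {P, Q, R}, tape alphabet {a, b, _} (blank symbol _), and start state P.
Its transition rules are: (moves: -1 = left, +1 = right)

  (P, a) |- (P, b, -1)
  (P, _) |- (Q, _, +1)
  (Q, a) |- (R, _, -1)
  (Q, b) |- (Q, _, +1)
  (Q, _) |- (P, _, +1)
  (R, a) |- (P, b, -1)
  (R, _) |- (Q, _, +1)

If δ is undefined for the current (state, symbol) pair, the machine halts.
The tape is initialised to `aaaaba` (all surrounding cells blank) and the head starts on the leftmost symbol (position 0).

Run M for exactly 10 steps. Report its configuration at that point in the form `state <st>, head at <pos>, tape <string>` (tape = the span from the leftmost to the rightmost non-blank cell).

state R, head at 2, tape ba

state=P head=0 tape=_[a]aaaba   (P,a)→(P,b,-1)
state=P head=-1 tape=[_]baaaba   (P,_)→(Q,_,+1)
state=Q head=0 tape=_[b]aaaba   (Q,b)→(Q,_,+1)
state=Q head=1 tape=__[a]aaba   (Q,a)→(R,_,-1)
state=R head=0 tape=_[_]_aaba   (R,_)→(Q,_,+1)
state=Q head=1 tape=__[_]aaba   (Q,_)→(P,_,+1)
state=P head=2 tape=___[a]aba   (P,a)→(P,b,-1)
state=P head=1 tape=__[_]baba   (P,_)→(Q,_,+1)
state=Q head=2 tape=___[b]aba   (Q,b)→(Q,_,+1)
state=Q head=3 tape=____[a]ba   (Q,a)→(R,_,-1)
state=R head=2 tape=___[_]_ba
After 10 steps: state R, head at 2, tape ba.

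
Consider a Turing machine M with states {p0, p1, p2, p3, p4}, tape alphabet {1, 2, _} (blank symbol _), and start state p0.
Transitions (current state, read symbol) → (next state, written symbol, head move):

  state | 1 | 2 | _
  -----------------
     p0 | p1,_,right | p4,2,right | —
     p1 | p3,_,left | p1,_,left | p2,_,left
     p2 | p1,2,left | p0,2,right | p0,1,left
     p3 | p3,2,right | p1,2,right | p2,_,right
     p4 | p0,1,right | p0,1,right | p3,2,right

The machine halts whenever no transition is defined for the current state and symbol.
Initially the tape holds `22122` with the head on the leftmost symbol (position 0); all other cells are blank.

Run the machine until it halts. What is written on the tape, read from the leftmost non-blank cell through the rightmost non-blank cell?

p0 | ___[2]2122   read 2 → write 2, move right, go to p4
p4 | ___2[2]122   read 2 → write 1, move right, go to p0
p0 | ___21[1]22   read 1 → write _, move right, go to p1
p1 | ___21_[2]2   read 2 → write _, move left, go to p1
p1 | ___21[_]_2   read _ → write _, move left, go to p2
p2 | ___2[1]__2   read 1 → write 2, move left, go to p1
p1 | ___[2]2__2   read 2 → write _, move left, go to p1
p1 | __[_]_2__2   read _ → write _, move left, go to p2
p2 | _[_]__2__2   read _ → write 1, move left, go to p0
p0 | [_]1__2__2
The non-blank tape span at halt is 1__2__2.

1__2__2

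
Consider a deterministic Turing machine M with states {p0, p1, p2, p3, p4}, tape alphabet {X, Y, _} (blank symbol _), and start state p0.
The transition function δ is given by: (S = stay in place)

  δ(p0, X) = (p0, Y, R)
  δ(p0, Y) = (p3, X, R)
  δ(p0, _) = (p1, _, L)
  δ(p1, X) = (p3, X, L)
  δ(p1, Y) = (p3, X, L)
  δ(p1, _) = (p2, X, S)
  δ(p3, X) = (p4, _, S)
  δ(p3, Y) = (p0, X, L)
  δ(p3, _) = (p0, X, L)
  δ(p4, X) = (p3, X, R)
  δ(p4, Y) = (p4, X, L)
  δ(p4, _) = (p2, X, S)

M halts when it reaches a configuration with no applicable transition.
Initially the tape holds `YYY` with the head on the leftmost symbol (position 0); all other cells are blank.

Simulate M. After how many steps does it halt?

p0 | [Y]YY__   read Y → write X, move R, go to p3
p3 | X[Y]Y__   read Y → write X, move L, go to p0
p0 | [X]XY__   read X → write Y, move R, go to p0
p0 | Y[X]Y__   read X → write Y, move R, go to p0
p0 | YY[Y]__   read Y → write X, move R, go to p3
p3 | YYX[_]_   read _ → write X, move L, go to p0
p0 | YY[X]X_   read X → write Y, move R, go to p0
p0 | YYY[X]_   read X → write Y, move R, go to p0
p0 | YYYY[_]   read _ → write _, move L, go to p1
p1 | YYY[Y]_   read Y → write X, move L, go to p3
p3 | YY[Y]X_   read Y → write X, move L, go to p0
p0 | Y[Y]XX_   read Y → write X, move R, go to p3
p3 | YX[X]X_   read X → write _, move S, go to p4
p4 | YX[_]X_   read _ → write X, move S, go to p2
p2 | YX[X]X_
M halts after 14 transitions.

14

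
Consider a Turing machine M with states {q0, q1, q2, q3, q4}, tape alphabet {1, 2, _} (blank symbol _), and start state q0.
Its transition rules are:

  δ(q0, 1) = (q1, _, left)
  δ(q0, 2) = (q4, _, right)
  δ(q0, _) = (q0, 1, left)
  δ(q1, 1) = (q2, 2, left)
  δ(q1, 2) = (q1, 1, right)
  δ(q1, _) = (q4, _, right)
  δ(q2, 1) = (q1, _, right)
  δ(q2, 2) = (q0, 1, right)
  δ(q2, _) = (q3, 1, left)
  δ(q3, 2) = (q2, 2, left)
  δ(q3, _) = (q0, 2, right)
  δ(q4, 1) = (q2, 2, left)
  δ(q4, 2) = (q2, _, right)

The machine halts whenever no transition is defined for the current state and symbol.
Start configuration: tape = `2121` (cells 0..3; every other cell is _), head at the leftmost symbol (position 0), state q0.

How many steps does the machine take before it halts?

22

q0 | _[2]121_   read 2 → write _, move right, go to q4
q4 | __[1]21_   read 1 → write 2, move left, go to q2
q2 | _[_]221_   read _ → write 1, move left, go to q3
q3 | [_]1221_   read _ → write 2, move right, go to q0
q0 | 2[1]221_   read 1 → write _, move left, go to q1
q1 | [2]_221_   read 2 → write 1, move right, go to q1
q1 | 1[_]221_   read _ → write _, move right, go to q4
q4 | 1_[2]21_   read 2 → write _, move right, go to q2
q2 | 1__[2]1_   read 2 → write 1, move right, go to q0
q0 | 1__1[1]_   read 1 → write _, move left, go to q1
q1 | 1__[1]__   read 1 → write 2, move left, go to q2
q2 | 1_[_]2__   read _ → write 1, move left, go to q3
q3 | 1[_]12__   read _ → write 2, move right, go to q0
q0 | 12[1]2__   read 1 → write _, move left, go to q1
q1 | 1[2]_2__   read 2 → write 1, move right, go to q1
q1 | 11[_]2__   read _ → write _, move right, go to q4
q4 | 11_[2]__   read 2 → write _, move right, go to q2
q2 | 11__[_]_   read _ → write 1, move left, go to q3
q3 | 11_[_]1_   read _ → write 2, move right, go to q0
q0 | 11_2[1]_   read 1 → write _, move left, go to q1
q1 | 11_[2]__   read 2 → write 1, move right, go to q1
q1 | 11_1[_]_   read _ → write _, move right, go to q4
q4 | 11_1_[_]
M halts after 22 transitions.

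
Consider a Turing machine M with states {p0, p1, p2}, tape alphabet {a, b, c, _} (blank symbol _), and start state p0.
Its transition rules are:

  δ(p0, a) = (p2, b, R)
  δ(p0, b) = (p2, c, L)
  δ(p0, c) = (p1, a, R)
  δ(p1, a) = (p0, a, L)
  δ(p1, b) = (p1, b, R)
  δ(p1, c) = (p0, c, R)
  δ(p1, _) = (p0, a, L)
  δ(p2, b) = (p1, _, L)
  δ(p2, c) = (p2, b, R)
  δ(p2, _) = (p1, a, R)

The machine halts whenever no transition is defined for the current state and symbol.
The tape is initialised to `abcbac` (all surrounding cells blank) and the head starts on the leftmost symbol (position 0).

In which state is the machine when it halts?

p0

p0 | _[a]bcbac   read a → write b, move R, go to p2
p2 | _b[b]cbac   read b → write _, move L, go to p1
p1 | _[b]_cbac   read b → write b, move R, go to p1
p1 | _b[_]cbac   read _ → write a, move L, go to p0
p0 | _[b]acbac   read b → write c, move L, go to p2
p2 | [_]cacbac   read _ → write a, move R, go to p1
p1 | a[c]acbac   read c → write c, move R, go to p0
p0 | ac[a]cbac   read a → write b, move R, go to p2
p2 | acb[c]bac   read c → write b, move R, go to p2
p2 | acbb[b]ac   read b → write _, move L, go to p1
p1 | acb[b]_ac   read b → write b, move R, go to p1
p1 | acbb[_]ac   read _ → write a, move L, go to p0
p0 | acb[b]aac   read b → write c, move L, go to p2
p2 | ac[b]caac   read b → write _, move L, go to p1
p1 | a[c]_caac   read c → write c, move R, go to p0
p0 | ac[_]caac
No transition is defined for (p0, _); M halts in state p0.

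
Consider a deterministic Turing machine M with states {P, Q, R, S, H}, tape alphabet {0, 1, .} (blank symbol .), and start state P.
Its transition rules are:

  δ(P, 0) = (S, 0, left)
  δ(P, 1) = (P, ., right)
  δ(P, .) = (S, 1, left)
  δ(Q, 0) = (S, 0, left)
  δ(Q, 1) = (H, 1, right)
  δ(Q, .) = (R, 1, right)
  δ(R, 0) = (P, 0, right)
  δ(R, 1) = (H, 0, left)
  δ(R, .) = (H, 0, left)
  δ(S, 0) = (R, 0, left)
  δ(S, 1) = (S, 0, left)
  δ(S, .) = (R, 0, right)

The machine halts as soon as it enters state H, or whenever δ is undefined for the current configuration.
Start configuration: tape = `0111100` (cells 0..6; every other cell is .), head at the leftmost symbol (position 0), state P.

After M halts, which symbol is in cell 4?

0

state=P head=0 tape=.[0]111100   (P,0)→(S,0,left)
state=S head=-1 tape=[.]0111100   (S,.)→(R,0,right)
state=R head=0 tape=0[0]111100   (R,0)→(P,0,right)
state=P head=1 tape=00[1]11100   (P,1)→(P,.,right)
state=P head=2 tape=00.[1]1100   (P,1)→(P,.,right)
state=P head=3 tape=00..[1]100   (P,1)→(P,.,right)
state=P head=4 tape=00...[1]00   (P,1)→(P,.,right)
state=P head=5 tape=00....[0]0   (P,0)→(S,0,left)
state=S head=4 tape=00...[.]00   (S,.)→(R,0,right)
state=R head=5 tape=00...0[0]0   (R,0)→(P,0,right)
state=P head=6 tape=00...00[0]   (P,0)→(S,0,left)
state=S head=5 tape=00...0[0]0   (S,0)→(R,0,left)
state=R head=4 tape=00...[0]00   (R,0)→(P,0,right)
state=P head=5 tape=00...0[0]0   (P,0)→(S,0,left)
state=S head=4 tape=00...[0]00   (S,0)→(R,0,left)
state=R head=3 tape=00..[.]000   (R,.)→(H,0,left)
state=H head=2 tape=00.[.]0000
Cell 4 holds 0 when M halts.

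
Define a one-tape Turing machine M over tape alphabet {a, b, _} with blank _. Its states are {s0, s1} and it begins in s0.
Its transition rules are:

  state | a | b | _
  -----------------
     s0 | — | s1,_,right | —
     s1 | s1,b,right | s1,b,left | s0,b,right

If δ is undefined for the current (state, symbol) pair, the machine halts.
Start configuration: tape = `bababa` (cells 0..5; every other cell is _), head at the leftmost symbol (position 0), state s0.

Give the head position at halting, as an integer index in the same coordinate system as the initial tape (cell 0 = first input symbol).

state=s0 head=0 tape=[b]ababa__   (s0,b)→(s1,_,right)
state=s1 head=1 tape=_[a]baba__   (s1,a)→(s1,b,right)
state=s1 head=2 tape=_b[b]aba__   (s1,b)→(s1,b,left)
state=s1 head=1 tape=_[b]baba__   (s1,b)→(s1,b,left)
state=s1 head=0 tape=[_]bbaba__   (s1,_)→(s0,b,right)
state=s0 head=1 tape=b[b]baba__   (s0,b)→(s1,_,right)
state=s1 head=2 tape=b_[b]aba__   (s1,b)→(s1,b,left)
state=s1 head=1 tape=b[_]baba__   (s1,_)→(s0,b,right)
state=s0 head=2 tape=bb[b]aba__   (s0,b)→(s1,_,right)
state=s1 head=3 tape=bb_[a]ba__   (s1,a)→(s1,b,right)
state=s1 head=4 tape=bb_b[b]a__   (s1,b)→(s1,b,left)
state=s1 head=3 tape=bb_[b]ba__   (s1,b)→(s1,b,left)
state=s1 head=2 tape=bb[_]bba__   (s1,_)→(s0,b,right)
state=s0 head=3 tape=bbb[b]ba__   (s0,b)→(s1,_,right)
state=s1 head=4 tape=bbb_[b]a__   (s1,b)→(s1,b,left)
state=s1 head=3 tape=bbb[_]ba__   (s1,_)→(s0,b,right)
state=s0 head=4 tape=bbbb[b]a__   (s0,b)→(s1,_,right)
state=s1 head=5 tape=bbbb_[a]__   (s1,a)→(s1,b,right)
state=s1 head=6 tape=bbbb_b[_]_   (s1,_)→(s0,b,right)
state=s0 head=7 tape=bbbb_bb[_]
At halt the head is at cell 7.

7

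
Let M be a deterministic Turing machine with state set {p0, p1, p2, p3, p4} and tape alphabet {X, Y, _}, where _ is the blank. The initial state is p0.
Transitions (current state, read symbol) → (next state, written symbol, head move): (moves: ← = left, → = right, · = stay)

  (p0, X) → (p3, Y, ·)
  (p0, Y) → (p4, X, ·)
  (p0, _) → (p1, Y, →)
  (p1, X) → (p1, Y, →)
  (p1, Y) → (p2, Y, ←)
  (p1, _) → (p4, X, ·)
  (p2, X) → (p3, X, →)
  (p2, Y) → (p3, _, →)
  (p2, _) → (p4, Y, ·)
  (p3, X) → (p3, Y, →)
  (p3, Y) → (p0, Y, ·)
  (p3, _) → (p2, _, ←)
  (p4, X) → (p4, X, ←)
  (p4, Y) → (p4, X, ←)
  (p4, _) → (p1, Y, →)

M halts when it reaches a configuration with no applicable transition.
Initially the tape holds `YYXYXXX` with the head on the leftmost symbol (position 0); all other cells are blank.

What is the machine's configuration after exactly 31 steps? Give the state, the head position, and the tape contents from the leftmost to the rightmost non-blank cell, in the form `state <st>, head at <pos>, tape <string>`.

state p4, head at -1, tape YXXXXXXXX

state=p0 head=0 tape=_[Y]YXYXXX_   (p0,Y)→(p4,X,·)
state=p4 head=0 tape=_[X]YXYXXX_   (p4,X)→(p4,X,←)
state=p4 head=-1 tape=[_]XYXYXXX_   (p4,_)→(p1,Y,→)
state=p1 head=0 tape=Y[X]YXYXXX_   (p1,X)→(p1,Y,→)
state=p1 head=1 tape=YY[Y]XYXXX_   (p1,Y)→(p2,Y,←)
state=p2 head=0 tape=Y[Y]YXYXXX_   (p2,Y)→(p3,_,→)
state=p3 head=1 tape=Y_[Y]XYXXX_   (p3,Y)→(p0,Y,·)
state=p0 head=1 tape=Y_[Y]XYXXX_   (p0,Y)→(p4,X,·)
state=p4 head=1 tape=Y_[X]XYXXX_   (p4,X)→(p4,X,←)
state=p4 head=0 tape=Y[_]XXYXXX_   (p4,_)→(p1,Y,→)
state=p1 head=1 tape=YY[X]XYXXX_   (p1,X)→(p1,Y,→)
state=p1 head=2 tape=YYY[X]YXXX_   (p1,X)→(p1,Y,→)
state=p1 head=3 tape=YYYY[Y]XXX_   (p1,Y)→(p2,Y,←)
state=p2 head=2 tape=YYY[Y]YXXX_   (p2,Y)→(p3,_,→)
state=p3 head=3 tape=YYY_[Y]XXX_   (p3,Y)→(p0,Y,·)
state=p0 head=3 tape=YYY_[Y]XXX_   (p0,Y)→(p4,X,·)
state=p4 head=3 tape=YYY_[X]XXX_   (p4,X)→(p4,X,←)
state=p4 head=2 tape=YYY[_]XXXX_   (p4,_)→(p1,Y,→)
state=p1 head=3 tape=YYYY[X]XXX_   (p1,X)→(p1,Y,→)
state=p1 head=4 tape=YYYYY[X]XX_   (p1,X)→(p1,Y,→)
state=p1 head=5 tape=YYYYYY[X]X_   (p1,X)→(p1,Y,→)
state=p1 head=6 tape=YYYYYYY[X]_   (p1,X)→(p1,Y,→)
state=p1 head=7 tape=YYYYYYYY[_]   (p1,_)→(p4,X,·)
state=p4 head=7 tape=YYYYYYYY[X]   (p4,X)→(p4,X,←)
state=p4 head=6 tape=YYYYYYY[Y]X   (p4,Y)→(p4,X,←)
state=p4 head=5 tape=YYYYYY[Y]XX   (p4,Y)→(p4,X,←)
state=p4 head=4 tape=YYYYY[Y]XXX   (p4,Y)→(p4,X,←)
state=p4 head=3 tape=YYYY[Y]XXXX   (p4,Y)→(p4,X,←)
state=p4 head=2 tape=YYY[Y]XXXXX   (p4,Y)→(p4,X,←)
state=p4 head=1 tape=YY[Y]XXXXXX   (p4,Y)→(p4,X,←)
state=p4 head=0 tape=Y[Y]XXXXXXX   (p4,Y)→(p4,X,←)
state=p4 head=-1 tape=[Y]XXXXXXXX
After 31 steps: state p4, head at -1, tape YXXXXXXXX.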